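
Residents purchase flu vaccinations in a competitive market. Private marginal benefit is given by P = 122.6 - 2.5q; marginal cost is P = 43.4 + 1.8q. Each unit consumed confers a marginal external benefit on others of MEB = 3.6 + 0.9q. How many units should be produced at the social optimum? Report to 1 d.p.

q* = 24.4

Social marginal benefit = demand + MEB = 126.2 - 1.6q.
Set SMB = MC: 126.2 - 1.6q = 43.4 + 1.8q → q* = 24.3529.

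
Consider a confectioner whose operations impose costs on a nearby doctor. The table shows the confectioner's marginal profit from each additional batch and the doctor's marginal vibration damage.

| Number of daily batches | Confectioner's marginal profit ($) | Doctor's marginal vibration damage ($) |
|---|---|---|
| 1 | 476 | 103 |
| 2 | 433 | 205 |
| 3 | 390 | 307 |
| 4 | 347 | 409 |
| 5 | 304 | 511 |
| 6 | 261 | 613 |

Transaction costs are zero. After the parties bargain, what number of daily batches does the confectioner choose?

3

Bargaining reaches the level where marginal profit last exceeds marginal vibration damage.
That holds through level 3 (390 ≥ 307) but not at 4 (347 < 409).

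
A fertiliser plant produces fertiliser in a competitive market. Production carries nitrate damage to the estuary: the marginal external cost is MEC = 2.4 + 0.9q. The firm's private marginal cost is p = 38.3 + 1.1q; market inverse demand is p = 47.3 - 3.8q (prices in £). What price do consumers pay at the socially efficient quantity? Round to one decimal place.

P = £43.0

Social marginal cost = private MC + MEC = 40.7 + 2.0q.
Set SMC = demand: 40.7 + 2.0q = 47.3 - 3.8q → q* = 1.1379.
Consumer price on the demand curve at q*: 47.3 − 3.8×1.1379 = 42.9760.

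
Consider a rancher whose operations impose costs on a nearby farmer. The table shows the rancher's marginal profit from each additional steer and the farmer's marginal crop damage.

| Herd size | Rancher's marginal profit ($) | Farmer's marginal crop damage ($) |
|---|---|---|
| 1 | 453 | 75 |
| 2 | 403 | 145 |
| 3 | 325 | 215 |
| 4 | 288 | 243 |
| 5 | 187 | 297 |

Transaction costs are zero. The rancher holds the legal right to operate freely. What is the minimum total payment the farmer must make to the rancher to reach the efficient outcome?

Left alone the rancher would choose level 5 (marginal profit stays positive).
Efficient level: k* = 4 (marginal profit ≥ marginal crop damage through 4).
The farmer must at least cover the rancher's forgone profit from cutting 5→4: 187 = 187.

$187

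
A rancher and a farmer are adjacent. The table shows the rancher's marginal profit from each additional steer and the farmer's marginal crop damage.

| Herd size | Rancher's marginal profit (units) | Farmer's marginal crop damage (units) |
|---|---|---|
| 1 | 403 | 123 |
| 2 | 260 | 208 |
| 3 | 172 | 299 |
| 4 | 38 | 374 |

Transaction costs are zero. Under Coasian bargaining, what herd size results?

2

Bargaining reaches the level where marginal profit last exceeds marginal crop damage.
That holds through level 2 (260 ≥ 208) but not at 3 (172 < 299).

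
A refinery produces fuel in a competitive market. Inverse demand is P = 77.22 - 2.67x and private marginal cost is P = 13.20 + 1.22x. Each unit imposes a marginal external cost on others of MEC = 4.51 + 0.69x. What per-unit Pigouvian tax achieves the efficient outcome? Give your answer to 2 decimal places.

Social marginal cost = private MC + MEC = 17.71 + 1.91x.
Set SMC = demand: 17.71 + 1.91x = 77.22 - 2.67x → x* = 12.9934.
The Pigouvian tax equals MEC at x*: 4.51 + 0.69×12.9934 = 13.4754.

tax = 13.48 per unit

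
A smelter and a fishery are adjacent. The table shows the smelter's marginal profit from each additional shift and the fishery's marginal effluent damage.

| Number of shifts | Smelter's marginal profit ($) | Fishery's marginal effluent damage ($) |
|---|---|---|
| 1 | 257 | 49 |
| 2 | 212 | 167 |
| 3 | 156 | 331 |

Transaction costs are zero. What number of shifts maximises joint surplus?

2

Bargaining reaches the level where marginal profit last exceeds marginal effluent damage.
That holds through level 2 (212 ≥ 167) but not at 3 (156 < 331).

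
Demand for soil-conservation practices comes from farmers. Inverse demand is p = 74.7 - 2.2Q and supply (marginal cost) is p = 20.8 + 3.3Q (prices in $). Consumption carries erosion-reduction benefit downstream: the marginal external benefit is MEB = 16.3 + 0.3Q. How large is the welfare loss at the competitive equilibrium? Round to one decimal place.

Market equilibrium (private): 20.8 + 3.3Q = 74.7 - 2.2Q → Q_m = 9.8000.
Social marginal benefit = demand + MEB = 91.0 - 1.9Q.
Set SMB = MC: 91.0 - 1.9Q = 20.8 + 3.3Q → Q* = 13.5000.
The loss is the area between SMB and MC from Q* to Q_m; with linear curves that's a triangle of height MEB(Q_m).
DWL = ½ × 3.7000 × 19.2400 = 35.5940.

DWL = $35.6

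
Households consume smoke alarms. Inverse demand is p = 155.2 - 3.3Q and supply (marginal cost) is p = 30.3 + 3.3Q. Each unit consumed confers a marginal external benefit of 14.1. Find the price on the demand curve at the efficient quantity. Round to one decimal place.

P = 85.7

Social marginal benefit = demand + MEB = 169.3 - 3.3Q.
Set SMB = MC: 169.3 - 3.3Q = 30.3 + 3.3Q → Q* = 21.0606.
Consumer price on the demand curve at Q*: 155.2 − 3.3×21.0606 = 85.7000.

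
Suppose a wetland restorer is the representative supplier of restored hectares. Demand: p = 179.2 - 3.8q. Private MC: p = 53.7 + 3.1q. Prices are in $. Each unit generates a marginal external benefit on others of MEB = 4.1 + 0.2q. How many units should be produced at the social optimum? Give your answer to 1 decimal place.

Social marginal cost = private MC − MEB = 49.6 + 2.9q.
Set SMC = demand: 49.6 + 2.9q = 179.2 - 3.8q → q* = 19.3433.

q* = 19.3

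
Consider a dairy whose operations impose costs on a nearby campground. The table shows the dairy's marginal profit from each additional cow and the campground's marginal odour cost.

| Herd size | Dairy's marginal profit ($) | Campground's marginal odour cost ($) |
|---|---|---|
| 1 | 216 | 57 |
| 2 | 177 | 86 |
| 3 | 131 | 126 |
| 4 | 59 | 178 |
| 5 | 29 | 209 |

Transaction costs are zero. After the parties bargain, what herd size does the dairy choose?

3

Bargaining reaches the level where marginal profit last exceeds marginal odour cost.
That holds through level 3 (131 ≥ 126) but not at 4 (59 < 178).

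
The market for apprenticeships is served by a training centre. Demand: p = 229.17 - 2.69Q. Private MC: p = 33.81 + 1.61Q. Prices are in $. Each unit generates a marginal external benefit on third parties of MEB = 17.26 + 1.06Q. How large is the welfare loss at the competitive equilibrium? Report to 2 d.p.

DWL = $660.43

Market equilibrium (private): 33.81 + 1.61Q = 229.17 - 2.69Q → Q_m = 45.4326.
Social marginal cost = private MC − MEB = 16.55 + 0.55Q.
Set SMC = demand: 16.55 + 0.55Q = 229.17 - 2.69Q → Q* = 65.6235.
Between Q* and Q_m the wedge demand − SMC runs linearly from 0 to MEB(Q_m), so the loss is a triangle.
DWL = ½ × 20.1909 × 65.4185 = 660.4292.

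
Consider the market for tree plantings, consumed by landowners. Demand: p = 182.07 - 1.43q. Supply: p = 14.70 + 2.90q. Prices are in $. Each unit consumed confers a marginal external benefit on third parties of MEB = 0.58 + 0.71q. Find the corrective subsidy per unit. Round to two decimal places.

subsidy = $33.52 per unit

Social marginal benefit = demand + MEB = 182.65 - 0.72q.
Set SMB = MC: 182.65 - 0.72q = 14.70 + 2.90q → q* = 46.3950.
The Pigouvian subsidy equals MEB at q*: 0.58 + 0.71×46.3950 = 33.5205.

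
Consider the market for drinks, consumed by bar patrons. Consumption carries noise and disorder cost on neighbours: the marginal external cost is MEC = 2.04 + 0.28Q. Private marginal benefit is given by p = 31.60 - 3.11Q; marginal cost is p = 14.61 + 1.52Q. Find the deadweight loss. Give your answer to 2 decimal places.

DWL = 0.96

Market equilibrium (private): 14.61 + 1.52Q = 31.60 - 3.11Q → Q_m = 3.6695.
Social marginal benefit = demand − MEC = 29.56 - 3.39Q.
Set SMB = MC: 29.56 - 3.39Q = 14.61 + 1.52Q → Q* = 3.0448.
The welfare-loss triangle has base |Q_m − Q*| and height MEC(Q_m) (the vertical gap between SMB and MC is zero at Q* and MEC at Q_m).
DWL = ½ × 0.6247 × 3.0675 = 0.9581.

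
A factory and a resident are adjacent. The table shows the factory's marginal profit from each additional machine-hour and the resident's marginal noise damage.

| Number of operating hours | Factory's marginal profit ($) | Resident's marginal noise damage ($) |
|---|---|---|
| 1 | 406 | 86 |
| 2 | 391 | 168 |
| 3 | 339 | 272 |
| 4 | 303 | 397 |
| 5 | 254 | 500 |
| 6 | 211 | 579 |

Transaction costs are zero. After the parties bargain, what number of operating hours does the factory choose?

3

Bargaining reaches the level where marginal profit last exceeds marginal noise damage.
That holds through level 3 (339 ≥ 272) but not at 4 (303 < 397).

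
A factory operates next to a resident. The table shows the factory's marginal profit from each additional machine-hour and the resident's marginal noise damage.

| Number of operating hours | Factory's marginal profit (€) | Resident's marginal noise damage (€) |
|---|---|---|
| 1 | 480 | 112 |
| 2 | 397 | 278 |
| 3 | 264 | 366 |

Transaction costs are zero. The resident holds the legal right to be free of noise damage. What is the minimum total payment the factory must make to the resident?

€390

Efficient level: marginal profit ≥ marginal noise damage through level 2, so k* = 2.
With the resident holding the right, the factory must at least compensate total damage at k*: 112 + 278 = 390.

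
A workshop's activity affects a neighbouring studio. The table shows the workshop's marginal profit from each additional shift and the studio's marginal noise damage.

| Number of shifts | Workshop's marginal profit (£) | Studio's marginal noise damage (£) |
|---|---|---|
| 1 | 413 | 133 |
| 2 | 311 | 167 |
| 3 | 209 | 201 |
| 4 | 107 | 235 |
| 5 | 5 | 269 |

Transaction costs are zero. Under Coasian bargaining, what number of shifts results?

3

Bargaining reaches the level where marginal profit last exceeds marginal noise damage.
That holds through level 3 (209 ≥ 201) but not at 4 (107 < 235).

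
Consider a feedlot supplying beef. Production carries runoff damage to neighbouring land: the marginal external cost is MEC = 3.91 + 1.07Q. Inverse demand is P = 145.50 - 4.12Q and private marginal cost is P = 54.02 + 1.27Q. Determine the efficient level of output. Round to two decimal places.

Social marginal cost = private MC + MEC = 57.93 + 2.34Q.
Set SMC = demand: 57.93 + 2.34Q = 145.50 - 4.12Q → Q* = 13.5557.

Q* = 13.56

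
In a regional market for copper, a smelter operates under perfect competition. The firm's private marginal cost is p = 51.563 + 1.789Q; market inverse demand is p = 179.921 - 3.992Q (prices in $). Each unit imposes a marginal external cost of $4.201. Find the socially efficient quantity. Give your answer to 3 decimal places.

Q* = 21.477

Social marginal cost = private MC + MEC = 55.764 + 1.789Q.
Set SMC = demand: 55.764 + 1.789Q = 179.921 - 3.992Q → Q* = 21.4767.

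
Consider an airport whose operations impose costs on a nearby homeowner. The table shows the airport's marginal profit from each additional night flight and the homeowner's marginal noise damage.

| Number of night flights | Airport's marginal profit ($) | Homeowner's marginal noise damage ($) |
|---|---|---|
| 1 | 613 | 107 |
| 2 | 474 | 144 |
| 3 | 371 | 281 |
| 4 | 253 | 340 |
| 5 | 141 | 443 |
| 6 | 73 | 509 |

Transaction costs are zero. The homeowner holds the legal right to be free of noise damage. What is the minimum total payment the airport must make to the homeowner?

Efficient level: marginal profit ≥ marginal noise damage through level 3, so k* = 3.
With the homeowner holding the right, the airport must at least compensate total damage at k*: 107 + 144 + 281 = 532.

$532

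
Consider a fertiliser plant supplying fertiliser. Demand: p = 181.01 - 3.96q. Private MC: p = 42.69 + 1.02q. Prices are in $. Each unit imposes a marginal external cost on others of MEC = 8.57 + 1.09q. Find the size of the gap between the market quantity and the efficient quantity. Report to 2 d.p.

6.40 units

Market equilibrium (private): 42.69 + 1.02q = 181.01 - 3.96q → q_m = 27.7751.
Social marginal cost = private MC + MEC = 51.26 + 2.11q.
Set SMC = demand: 51.26 + 2.11q = 181.01 - 3.96q → q* = 21.3756.
Gap = |27.7751 − 21.3756| = 6.3995.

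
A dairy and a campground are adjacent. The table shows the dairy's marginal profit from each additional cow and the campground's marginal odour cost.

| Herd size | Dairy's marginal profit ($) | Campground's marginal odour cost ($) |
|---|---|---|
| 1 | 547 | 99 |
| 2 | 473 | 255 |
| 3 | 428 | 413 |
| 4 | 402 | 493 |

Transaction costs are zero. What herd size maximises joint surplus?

3

Bargaining reaches the level where marginal profit last exceeds marginal odour cost.
That holds through level 3 (428 ≥ 413) but not at 4 (402 < 493).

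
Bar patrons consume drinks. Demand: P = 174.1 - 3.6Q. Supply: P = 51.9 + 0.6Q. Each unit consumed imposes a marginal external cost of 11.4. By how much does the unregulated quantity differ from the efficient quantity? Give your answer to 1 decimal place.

2.7 units

Market equilibrium (private): 51.9 + 0.6Q = 174.1 - 3.6Q → Q_m = 29.0952.
Social marginal benefit = demand − MEC = 162.7 - 3.6Q.
Set SMB = MC: 162.7 - 3.6Q = 51.9 + 0.6Q → Q* = 26.3810.
Gap = |29.0952 − 26.3810| = 2.7142.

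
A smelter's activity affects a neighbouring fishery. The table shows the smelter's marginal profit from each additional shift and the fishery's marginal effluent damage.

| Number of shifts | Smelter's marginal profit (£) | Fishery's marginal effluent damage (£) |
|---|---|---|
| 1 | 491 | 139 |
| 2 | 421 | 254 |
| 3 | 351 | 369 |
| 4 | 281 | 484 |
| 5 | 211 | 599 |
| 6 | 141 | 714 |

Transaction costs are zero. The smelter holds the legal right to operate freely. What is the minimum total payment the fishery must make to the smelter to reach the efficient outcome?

£984

Left alone the smelter would choose level 6 (marginal profit stays positive).
Efficient level: k* = 2 (marginal profit ≥ marginal effluent damage through 2).
The fishery must at least cover the smelter's forgone profit from cutting 6→2: 351 + 281 + 211 + 141 = 984.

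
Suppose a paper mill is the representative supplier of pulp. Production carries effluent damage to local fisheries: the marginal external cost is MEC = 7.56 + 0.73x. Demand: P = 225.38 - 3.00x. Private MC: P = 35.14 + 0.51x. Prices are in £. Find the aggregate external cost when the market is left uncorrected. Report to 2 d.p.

Market equilibrium (private): 35.14 + 0.51x = 225.38 - 3.00x → x_m = 54.1994.
Total external cost = ∫₀^{x_m} (7.56 + 0.73x) dx = 7.56×54.1994 + ½×0.73×54.1994² = 1481.9623.

£1481.96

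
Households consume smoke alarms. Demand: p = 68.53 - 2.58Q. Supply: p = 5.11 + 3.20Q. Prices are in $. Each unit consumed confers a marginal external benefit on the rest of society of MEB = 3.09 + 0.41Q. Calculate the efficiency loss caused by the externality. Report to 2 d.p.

DWL = $5.36

Market equilibrium (private): 5.11 + 3.20Q = 68.53 - 2.58Q → Q_m = 10.9723.
Social marginal benefit = demand + MEB = 71.62 - 2.17Q.
Set SMB = MC: 71.62 - 2.17Q = 5.11 + 3.20Q → Q* = 12.3855.
Height of the DWL triangle at Q_m is SMB(Q_m) − MC(Q_m) = MEB(Q_m) = 7.5887.
DWL = ½ × 1.4132 × 7.5887 = 5.3622.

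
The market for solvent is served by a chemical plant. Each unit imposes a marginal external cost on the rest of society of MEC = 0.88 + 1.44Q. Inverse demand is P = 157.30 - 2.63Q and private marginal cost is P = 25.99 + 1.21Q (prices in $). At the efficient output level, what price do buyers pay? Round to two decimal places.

Social marginal cost = private MC + MEC = 26.87 + 2.65Q.
Set SMC = demand: 26.87 + 2.65Q = 157.30 - 2.63Q → Q* = 24.7027.
Consumer price on the demand curve at Q*: 157.30 − 2.63×24.7027 = 92.3319.

P = $92.33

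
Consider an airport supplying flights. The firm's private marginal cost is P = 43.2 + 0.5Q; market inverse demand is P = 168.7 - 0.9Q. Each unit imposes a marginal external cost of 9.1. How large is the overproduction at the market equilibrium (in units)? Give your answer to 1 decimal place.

Market equilibrium (private): 43.2 + 0.5Q = 168.7 - 0.9Q → Q_m = 89.6429.
Social marginal cost = private MC + MEC = 52.3 + 0.5Q.
Set SMC = demand: 52.3 + 0.5Q = 168.7 - 0.9Q → Q* = 83.1429.
Gap = |89.6429 − 83.1429| = 6.5000.

6.5 units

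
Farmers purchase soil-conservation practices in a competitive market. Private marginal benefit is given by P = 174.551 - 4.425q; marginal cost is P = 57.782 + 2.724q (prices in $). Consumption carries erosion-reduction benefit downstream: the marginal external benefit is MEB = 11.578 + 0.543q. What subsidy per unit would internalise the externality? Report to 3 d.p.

Social marginal benefit = demand + MEB = 186.129 - 3.882q.
Set SMB = MC: 186.129 - 3.882q = 57.782 + 2.724q → q* = 19.4289.
The Pigouvian subsidy equals MEB at q*: 11.578 + 0.543×19.4289 = 22.1279.

subsidy = $22.128 per unit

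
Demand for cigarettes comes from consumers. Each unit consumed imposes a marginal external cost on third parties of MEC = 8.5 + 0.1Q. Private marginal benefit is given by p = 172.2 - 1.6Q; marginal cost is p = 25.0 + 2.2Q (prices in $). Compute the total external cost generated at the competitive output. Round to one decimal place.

Market equilibrium (private): 25.0 + 2.2Q = 172.2 - 1.6Q → Q_m = 38.7368.
Total external cost = ∫₀^{Q_m} (8.5 + 0.1Q) dQ = 8.5×38.7368 + ½×0.1×38.7368² = 404.2898.

$404.3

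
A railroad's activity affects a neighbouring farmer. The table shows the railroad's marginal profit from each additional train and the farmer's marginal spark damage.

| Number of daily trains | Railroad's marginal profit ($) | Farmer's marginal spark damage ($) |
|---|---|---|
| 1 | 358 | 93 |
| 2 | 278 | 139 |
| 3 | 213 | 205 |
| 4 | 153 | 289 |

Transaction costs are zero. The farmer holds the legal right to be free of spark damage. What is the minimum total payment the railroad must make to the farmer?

$437

Efficient level: marginal profit ≥ marginal spark damage through level 3, so k* = 3.
With the farmer holding the right, the railroad must at least compensate total damage at k*: 93 + 139 + 205 = 437.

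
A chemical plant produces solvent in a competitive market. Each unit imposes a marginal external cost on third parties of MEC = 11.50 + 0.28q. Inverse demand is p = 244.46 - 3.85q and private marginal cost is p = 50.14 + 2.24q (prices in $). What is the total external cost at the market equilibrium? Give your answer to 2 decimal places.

$509.48

Market equilibrium (private): 50.14 + 2.24q = 244.46 - 3.85q → q_m = 31.9080.
Total external cost = ∫₀^{q_m} (11.50 + 0.28q) dq = 11.50×31.9080 + ½×0.28×31.9080² = 509.4789.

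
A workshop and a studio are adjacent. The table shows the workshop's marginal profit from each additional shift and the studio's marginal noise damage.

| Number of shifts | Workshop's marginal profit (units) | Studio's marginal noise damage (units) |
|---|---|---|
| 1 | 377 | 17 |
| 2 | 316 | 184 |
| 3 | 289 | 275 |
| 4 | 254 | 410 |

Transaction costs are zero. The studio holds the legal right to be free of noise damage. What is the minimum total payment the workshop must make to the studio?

Efficient level: marginal profit ≥ marginal noise damage through level 3, so k* = 3.
With the studio holding the right, the workshop must at least compensate total damage at k*: 17 + 184 + 275 = 476.

476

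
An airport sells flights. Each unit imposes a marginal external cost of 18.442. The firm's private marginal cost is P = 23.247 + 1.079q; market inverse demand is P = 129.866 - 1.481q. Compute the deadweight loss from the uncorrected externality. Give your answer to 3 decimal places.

DWL = 66.427

Market equilibrium (private): 23.247 + 1.079q = 129.866 - 1.481q → q_m = 41.6480.
Social marginal cost = private MC + MEC = 41.689 + 1.079q.
Set SMC = demand: 41.689 + 1.079q = 129.866 - 1.481q → q* = 34.4441.
Between q* and q_m the wedge SMC − demand runs linearly from 0 to MEC(q_m), so the loss is a triangle.
DWL = ½ × 7.2039 × 18.4420 = 66.4272.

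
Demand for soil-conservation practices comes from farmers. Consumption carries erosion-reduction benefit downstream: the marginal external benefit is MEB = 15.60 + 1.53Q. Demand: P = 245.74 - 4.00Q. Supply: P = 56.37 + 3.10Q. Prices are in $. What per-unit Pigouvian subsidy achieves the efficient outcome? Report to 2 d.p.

Social marginal benefit = demand + MEB = 261.34 - 2.47Q.
Set SMB = MC: 261.34 - 2.47Q = 56.37 + 3.10Q → Q* = 36.7989.
The Pigouvian subsidy equals MEB at Q*: 15.60 + 1.53×36.7989 = 71.9023.

subsidy = $71.90 per unit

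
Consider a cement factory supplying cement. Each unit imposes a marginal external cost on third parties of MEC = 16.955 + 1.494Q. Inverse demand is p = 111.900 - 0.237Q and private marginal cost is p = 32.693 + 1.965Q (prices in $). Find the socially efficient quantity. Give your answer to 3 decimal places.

Social marginal cost = private MC + MEC = 49.648 + 3.459Q.
Set SMC = demand: 49.648 + 3.459Q = 111.900 - 0.237Q → Q* = 16.8431.

Q* = 16.843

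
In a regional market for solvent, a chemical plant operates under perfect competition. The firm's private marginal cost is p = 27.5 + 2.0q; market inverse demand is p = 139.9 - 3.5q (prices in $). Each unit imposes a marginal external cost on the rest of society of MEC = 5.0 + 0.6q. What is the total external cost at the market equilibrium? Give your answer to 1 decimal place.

Market equilibrium (private): 27.5 + 2.0q = 139.9 - 3.5q → q_m = 20.4364.
Total external cost = ∫₀^{q_m} (5.0 + 0.6q) dq = 5.0×20.4364 + ½×0.6×20.4364² = 227.4759.

$227.5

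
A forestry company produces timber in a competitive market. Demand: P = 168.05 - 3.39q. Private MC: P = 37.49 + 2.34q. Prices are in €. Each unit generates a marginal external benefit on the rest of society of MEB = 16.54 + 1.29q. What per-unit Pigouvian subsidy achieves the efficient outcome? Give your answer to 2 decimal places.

Social marginal cost = private MC − MEB = 20.95 + 1.05q.
Set SMC = demand: 20.95 + 1.05q = 168.05 - 3.39q → q* = 33.1306.
The Pigouvian subsidy equals MEB at q*: 16.54 + 1.29×33.1306 = 59.2785.

subsidy = €59.28 per unit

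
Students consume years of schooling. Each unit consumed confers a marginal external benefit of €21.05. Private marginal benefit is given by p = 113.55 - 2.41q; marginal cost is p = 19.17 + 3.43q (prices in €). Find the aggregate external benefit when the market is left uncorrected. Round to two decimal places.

€340.19

Market equilibrium (private): 19.17 + 3.43q = 113.55 - 2.41q → q_m = 16.1610.
Total external benefit = MEB × q_m = 21.05 × 16.1610 = 340.1891.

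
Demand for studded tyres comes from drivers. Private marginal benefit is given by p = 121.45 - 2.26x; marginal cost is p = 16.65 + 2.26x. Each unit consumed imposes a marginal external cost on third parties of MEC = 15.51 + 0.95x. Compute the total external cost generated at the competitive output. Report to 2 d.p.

614.96

Market equilibrium (private): 16.65 + 2.26x = 121.45 - 2.26x → x_m = 23.1858.
Total external cost = ∫₀^{x_m} (15.51 + 0.95x) dx = 15.51×23.1858 + ½×0.95×23.1858² = 614.9629.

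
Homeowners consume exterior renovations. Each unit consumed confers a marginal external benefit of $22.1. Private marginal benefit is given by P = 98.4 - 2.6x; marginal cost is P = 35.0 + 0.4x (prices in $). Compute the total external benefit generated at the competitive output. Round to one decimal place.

Market equilibrium (private): 35.0 + 0.4x = 98.4 - 2.6x → x_m = 21.1333.
Total external benefit = MEB × x_m = 22.1 × 21.1333 = 467.0459.

$467.0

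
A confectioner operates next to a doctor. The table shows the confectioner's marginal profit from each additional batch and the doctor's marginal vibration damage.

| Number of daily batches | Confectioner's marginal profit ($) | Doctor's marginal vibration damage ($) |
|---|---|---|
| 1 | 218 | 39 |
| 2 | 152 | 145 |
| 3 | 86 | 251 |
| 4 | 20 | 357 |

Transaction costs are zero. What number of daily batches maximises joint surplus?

2

Bargaining reaches the level where marginal profit last exceeds marginal vibration damage.
That holds through level 2 (152 ≥ 145) but not at 3 (86 < 251).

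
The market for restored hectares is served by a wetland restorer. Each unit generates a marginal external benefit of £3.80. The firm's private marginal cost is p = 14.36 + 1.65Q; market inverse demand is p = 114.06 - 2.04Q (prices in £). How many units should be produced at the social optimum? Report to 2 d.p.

Q* = 28.05

Social marginal cost = private MC − MEB = 10.56 + 1.65Q.
Set SMC = demand: 10.56 + 1.65Q = 114.06 - 2.04Q → Q* = 28.0488.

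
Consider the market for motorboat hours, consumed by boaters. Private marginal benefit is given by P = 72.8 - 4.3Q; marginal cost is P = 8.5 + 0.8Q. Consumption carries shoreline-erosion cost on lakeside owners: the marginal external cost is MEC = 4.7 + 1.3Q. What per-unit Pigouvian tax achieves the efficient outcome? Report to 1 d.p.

Social marginal benefit = demand − MEC = 68.1 - 5.6Q.
Set SMB = MC: 68.1 - 5.6Q = 8.5 + 0.8Q → Q* = 9.3125.
The Pigouvian tax equals MEC at Q*: 4.7 + 1.3×9.3125 = 16.8063.

tax = 16.8 per unit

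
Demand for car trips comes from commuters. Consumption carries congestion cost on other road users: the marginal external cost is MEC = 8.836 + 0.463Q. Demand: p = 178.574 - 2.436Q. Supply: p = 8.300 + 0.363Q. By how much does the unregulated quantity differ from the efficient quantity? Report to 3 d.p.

11.343 units

Market equilibrium (private): 8.300 + 0.363Q = 178.574 - 2.436Q → Q_m = 60.8339.
Social marginal benefit = demand − MEC = 169.738 - 2.899Q.
Set SMB = MC: 169.738 - 2.899Q = 8.300 + 0.363Q → Q* = 49.4905.
Gap = |60.8339 − 49.4905| = 11.3434.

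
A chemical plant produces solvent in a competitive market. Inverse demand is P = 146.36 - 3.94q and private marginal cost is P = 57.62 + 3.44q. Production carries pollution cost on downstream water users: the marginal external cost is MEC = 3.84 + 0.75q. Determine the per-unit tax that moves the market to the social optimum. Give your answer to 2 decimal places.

Social marginal cost = private MC + MEC = 61.46 + 4.19q.
Set SMC = demand: 61.46 + 4.19q = 146.36 - 3.94q → q* = 10.4428.
The Pigouvian tax equals MEC at q*: 3.84 + 0.75×10.4428 = 11.6721.

tax = 11.67 per unit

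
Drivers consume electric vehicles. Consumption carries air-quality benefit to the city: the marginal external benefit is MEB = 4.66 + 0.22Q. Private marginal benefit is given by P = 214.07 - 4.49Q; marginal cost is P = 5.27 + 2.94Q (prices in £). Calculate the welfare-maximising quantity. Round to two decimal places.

Q* = 29.61

Social marginal benefit = demand + MEB = 218.73 - 4.27Q.
Set SMB = MC: 218.73 - 4.27Q = 5.27 + 2.94Q → Q* = 29.6061.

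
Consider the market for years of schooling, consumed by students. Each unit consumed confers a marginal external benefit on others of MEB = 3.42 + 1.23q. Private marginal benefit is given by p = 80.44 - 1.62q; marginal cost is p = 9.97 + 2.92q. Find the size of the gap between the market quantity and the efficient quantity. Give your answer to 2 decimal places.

Market equilibrium (private): 9.97 + 2.92q = 80.44 - 1.62q → q_m = 15.5220.
Social marginal benefit = demand + MEB = 83.86 - 0.39q.
Set SMB = MC: 83.86 - 0.39q = 9.97 + 2.92q → q* = 22.3233.
Gap = |15.5220 − 22.3233| = 6.8013.

6.80 units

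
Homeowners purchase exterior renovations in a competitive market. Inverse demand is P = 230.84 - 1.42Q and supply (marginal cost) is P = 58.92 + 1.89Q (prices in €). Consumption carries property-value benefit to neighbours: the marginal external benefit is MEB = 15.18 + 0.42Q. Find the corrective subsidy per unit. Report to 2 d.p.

Social marginal benefit = demand + MEB = 246.02 - Q.
Set SMB = MC: 246.02 - Q = 58.92 + 1.89Q → Q* = 64.7405.
The Pigouvian subsidy equals MEB at Q*: 15.18 + 0.42×64.7405 = 42.3710.

subsidy = €42.37 per unit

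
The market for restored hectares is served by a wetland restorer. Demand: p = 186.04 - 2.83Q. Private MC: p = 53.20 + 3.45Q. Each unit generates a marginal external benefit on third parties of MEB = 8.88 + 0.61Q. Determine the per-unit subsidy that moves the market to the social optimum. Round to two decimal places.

Social marginal cost = private MC − MEB = 44.32 + 2.84Q.
Set SMC = demand: 44.32 + 2.84Q = 186.04 - 2.83Q → Q* = 24.9947.
The Pigouvian subsidy equals MEB at Q*: 8.88 + 0.61×24.9947 = 24.1268.

subsidy = 24.13 per unit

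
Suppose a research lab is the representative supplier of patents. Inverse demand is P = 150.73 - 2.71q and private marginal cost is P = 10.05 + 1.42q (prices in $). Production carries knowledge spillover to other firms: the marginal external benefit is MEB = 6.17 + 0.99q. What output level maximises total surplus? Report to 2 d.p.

q* = 46.77

Social marginal cost = private MC − MEB = 3.88 + 0.43q.
Set SMC = demand: 3.88 + 0.43q = 150.73 - 2.71q → q* = 46.7675.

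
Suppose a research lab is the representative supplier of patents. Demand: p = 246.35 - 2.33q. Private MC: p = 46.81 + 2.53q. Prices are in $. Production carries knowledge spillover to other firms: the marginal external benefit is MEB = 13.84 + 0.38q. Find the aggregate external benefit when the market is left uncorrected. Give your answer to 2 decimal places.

Market equilibrium (private): 46.81 + 2.53q = 246.35 - 2.33q → q_m = 41.0576.
Total external benefit = ∫₀^{q_m} (13.84 + 0.38q) dq = 13.84×41.0576 + ½×0.38×41.0576² = 888.5252.

$888.53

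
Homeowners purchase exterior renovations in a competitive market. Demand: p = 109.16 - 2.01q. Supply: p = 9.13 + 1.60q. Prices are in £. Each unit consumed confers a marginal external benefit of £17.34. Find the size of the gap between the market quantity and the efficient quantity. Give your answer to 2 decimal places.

4.80 units

Market equilibrium (private): 9.13 + 1.60q = 109.16 - 2.01q → q_m = 27.7091.
Social marginal benefit = demand + MEB = 126.50 - 2.01q.
Set SMB = MC: 126.50 - 2.01q = 9.13 + 1.60q → q* = 32.5125.
Gap = |27.7091 − 32.5125| = 4.8034.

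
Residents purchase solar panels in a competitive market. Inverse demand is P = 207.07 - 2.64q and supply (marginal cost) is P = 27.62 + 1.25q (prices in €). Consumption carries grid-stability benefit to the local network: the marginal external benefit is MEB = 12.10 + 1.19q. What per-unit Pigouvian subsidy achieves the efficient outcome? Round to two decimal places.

subsidy = €96.52 per unit

Social marginal benefit = demand + MEB = 219.17 - 1.45q.
Set SMB = MC: 219.17 - 1.45q = 27.62 + 1.25q → q* = 70.9444.
The Pigouvian subsidy equals MEB at q*: 12.10 + 1.19×70.9444 = 96.5238.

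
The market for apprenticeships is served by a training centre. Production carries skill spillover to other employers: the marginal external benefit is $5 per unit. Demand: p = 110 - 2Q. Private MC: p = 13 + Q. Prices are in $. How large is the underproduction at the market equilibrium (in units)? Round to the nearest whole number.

Market equilibrium (private): 13 + Q = 110 - 2Q → Q_m = 32.3333.
Social marginal cost = private MC − MEB = 8 + Q.
Set SMC = demand: 8 + Q = 110 - 2Q → Q* = 34.0000.
Gap = |32.3333 − 34.0000| = 1.6667.

2 units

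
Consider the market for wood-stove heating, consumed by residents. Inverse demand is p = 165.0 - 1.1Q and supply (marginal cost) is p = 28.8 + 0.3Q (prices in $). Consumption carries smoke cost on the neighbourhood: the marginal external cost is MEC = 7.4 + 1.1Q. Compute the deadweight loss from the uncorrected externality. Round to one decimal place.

Market equilibrium (private): 28.8 + 0.3Q = 165.0 - 1.1Q → Q_m = 97.2857.
Social marginal benefit = demand − MEC = 157.6 - 2.2Q.
Set SMB = MC: 157.6 - 2.2Q = 28.8 + 0.3Q → Q* = 51.5200.
Between Q* and Q_m the wedge MC − SMB runs linearly from 0 to MEC(Q_m), so the loss is a triangle.
DWL = ½ × 45.7657 × 114.4143 = 2618.1253.

DWL = $2618.1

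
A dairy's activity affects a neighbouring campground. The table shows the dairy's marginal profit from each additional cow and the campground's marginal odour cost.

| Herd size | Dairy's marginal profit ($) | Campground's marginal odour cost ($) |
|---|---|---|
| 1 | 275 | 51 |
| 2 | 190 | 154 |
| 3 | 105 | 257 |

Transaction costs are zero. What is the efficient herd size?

Bargaining reaches the level where marginal profit last exceeds marginal odour cost.
That holds through level 2 (190 ≥ 154) but not at 3 (105 < 257).

2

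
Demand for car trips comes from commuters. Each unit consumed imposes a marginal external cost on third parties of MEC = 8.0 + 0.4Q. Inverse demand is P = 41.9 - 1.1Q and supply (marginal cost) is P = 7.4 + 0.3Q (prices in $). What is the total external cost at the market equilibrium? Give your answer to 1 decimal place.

$318.6

Market equilibrium (private): 7.4 + 0.3Q = 41.9 - 1.1Q → Q_m = 24.6429.
Total external cost = ∫₀^{Q_m} (8.0 + 0.4Q) dQ = 8.0×24.6429 + ½×0.4×24.6429² = 318.5977.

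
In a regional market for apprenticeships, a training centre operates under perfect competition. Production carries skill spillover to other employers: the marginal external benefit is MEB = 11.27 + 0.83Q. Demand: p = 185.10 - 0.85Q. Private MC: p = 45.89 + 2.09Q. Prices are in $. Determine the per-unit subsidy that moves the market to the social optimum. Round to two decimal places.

subsidy = $70.46 per unit

Social marginal cost = private MC − MEB = 34.62 + 1.26Q.
Set SMC = demand: 34.62 + 1.26Q = 185.10 - 0.85Q → Q* = 71.3175.
The Pigouvian subsidy equals MEB at Q*: 11.27 + 0.83×71.3175 = 70.4635.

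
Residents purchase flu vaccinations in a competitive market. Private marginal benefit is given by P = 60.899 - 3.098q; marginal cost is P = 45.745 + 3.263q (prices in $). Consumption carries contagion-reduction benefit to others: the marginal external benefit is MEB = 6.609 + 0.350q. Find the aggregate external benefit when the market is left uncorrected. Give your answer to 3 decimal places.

$16.738

Market equilibrium (private): 45.745 + 3.263q = 60.899 - 3.098q → q_m = 2.3823.
Total external benefit = ∫₀^{q_m} (6.609 + 0.350q) dq = 6.609×2.3823 + ½×0.350×2.3823² = 16.7378.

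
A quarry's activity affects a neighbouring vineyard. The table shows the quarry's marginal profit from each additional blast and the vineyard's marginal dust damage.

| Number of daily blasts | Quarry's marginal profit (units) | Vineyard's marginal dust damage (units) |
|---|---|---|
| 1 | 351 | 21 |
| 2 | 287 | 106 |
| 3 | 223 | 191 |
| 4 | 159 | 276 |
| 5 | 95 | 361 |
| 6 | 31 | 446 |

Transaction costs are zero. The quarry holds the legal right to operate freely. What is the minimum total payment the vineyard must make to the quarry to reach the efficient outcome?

285

Left alone the quarry would choose level 6 (marginal profit stays positive).
Efficient level: k* = 3 (marginal profit ≥ marginal dust damage through 3).
The vineyard must at least cover the quarry's forgone profit from cutting 6→3: 159 + 95 + 31 = 285.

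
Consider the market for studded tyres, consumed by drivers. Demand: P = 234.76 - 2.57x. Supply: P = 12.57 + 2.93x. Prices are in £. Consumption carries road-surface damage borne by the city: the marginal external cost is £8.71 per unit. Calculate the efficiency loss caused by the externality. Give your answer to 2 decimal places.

Market equilibrium (private): 12.57 + 2.93x = 234.76 - 2.57x → x_m = 40.3982.
Social marginal benefit = demand − MEC = 226.05 - 2.57x.
Set SMB = MC: 226.05 - 2.57x = 12.57 + 2.93x → x* = 38.8145.
The welfare-loss triangle has base |x_m − x*| and height MEC(x_m) (the vertical gap between SMB and MC is zero at x* and MEC at x_m).
DWL = ½ × 1.5837 × 8.7100 = 6.8970.

DWL = £6.90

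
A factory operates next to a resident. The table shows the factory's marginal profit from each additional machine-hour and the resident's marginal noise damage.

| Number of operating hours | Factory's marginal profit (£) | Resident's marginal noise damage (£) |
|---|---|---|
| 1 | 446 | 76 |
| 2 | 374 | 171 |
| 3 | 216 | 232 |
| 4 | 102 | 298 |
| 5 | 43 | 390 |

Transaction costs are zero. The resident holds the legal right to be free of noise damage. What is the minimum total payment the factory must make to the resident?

Efficient level: marginal profit ≥ marginal noise damage through level 2, so k* = 2.
With the resident holding the right, the factory must at least compensate total damage at k*: 76 + 171 = 247.

£247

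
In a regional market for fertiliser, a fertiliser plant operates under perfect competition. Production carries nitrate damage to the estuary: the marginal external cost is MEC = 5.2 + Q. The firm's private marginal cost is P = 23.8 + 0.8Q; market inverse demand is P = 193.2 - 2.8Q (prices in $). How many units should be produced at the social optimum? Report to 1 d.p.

Q* = 35.7

Social marginal cost = private MC + MEC = 29.0 + 1.8Q.
Set SMC = demand: 29.0 + 1.8Q = 193.2 - 2.8Q → Q* = 35.6957.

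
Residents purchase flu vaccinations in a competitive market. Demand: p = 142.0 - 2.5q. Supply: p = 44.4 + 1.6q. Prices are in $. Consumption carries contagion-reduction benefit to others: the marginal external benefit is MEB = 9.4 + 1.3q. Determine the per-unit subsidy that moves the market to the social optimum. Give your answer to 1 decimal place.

Social marginal benefit = demand + MEB = 151.4 - 1.2q.
Set SMB = MC: 151.4 - 1.2q = 44.4 + 1.6q → q* = 38.2143.
The Pigouvian subsidy equals MEB at q*: 9.4 + 1.3×38.2143 = 59.0786.

subsidy = $59.1 per unit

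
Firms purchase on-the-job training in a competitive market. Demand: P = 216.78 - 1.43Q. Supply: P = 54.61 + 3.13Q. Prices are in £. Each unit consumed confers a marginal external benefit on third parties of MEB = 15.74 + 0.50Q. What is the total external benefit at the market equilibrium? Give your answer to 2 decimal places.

£875.96

Market equilibrium (private): 54.61 + 3.13Q = 216.78 - 1.43Q → Q_m = 35.5636.
Total external benefit = ∫₀^{Q_m} (15.74 + 0.50Q) dQ = 15.74×35.5636 + ½×0.50×35.5636² = 875.9635.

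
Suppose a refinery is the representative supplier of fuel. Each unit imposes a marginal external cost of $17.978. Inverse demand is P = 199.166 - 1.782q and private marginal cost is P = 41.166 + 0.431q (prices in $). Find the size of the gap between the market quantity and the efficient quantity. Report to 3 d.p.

Market equilibrium (private): 41.166 + 0.431q = 199.166 - 1.782q → q_m = 71.3963.
Social marginal cost = private MC + MEC = 59.144 + 0.431q.
Set SMC = demand: 59.144 + 0.431q = 199.166 - 1.782q → q* = 63.2725.
Gap = |71.3963 − 63.2725| = 8.1238.

8.124 units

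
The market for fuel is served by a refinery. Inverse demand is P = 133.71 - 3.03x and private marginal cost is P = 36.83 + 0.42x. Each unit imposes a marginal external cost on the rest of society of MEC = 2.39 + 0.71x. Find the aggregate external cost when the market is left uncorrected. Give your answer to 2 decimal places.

Market equilibrium (private): 36.83 + 0.42x = 133.71 - 3.03x → x_m = 28.0812.
Total external cost = ∫₀^{x_m} (2.39 + 0.71x) dx = 2.39×28.0812 + ½×0.71×28.0812² = 347.0507.

347.05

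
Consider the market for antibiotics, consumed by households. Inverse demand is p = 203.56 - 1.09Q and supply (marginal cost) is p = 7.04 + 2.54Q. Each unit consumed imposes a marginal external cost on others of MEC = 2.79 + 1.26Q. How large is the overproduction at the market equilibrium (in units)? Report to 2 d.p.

Market equilibrium (private): 7.04 + 2.54Q = 203.56 - 1.09Q → Q_m = 54.1377.
Social marginal benefit = demand − MEC = 200.77 - 2.35Q.
Set SMB = MC: 200.77 - 2.35Q = 7.04 + 2.54Q → Q* = 39.6176.
Gap = |54.1377 − 39.6176| = 14.5201.

14.52 units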